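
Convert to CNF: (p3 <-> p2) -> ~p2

(p3 <-> p2) -> ~p2
⇔ ~(p3 <-> p2) | ~p2   [eliminate ->]
⇔ ~((p3 -> p2) & (p2 -> p3)) | ~p2   [eliminate <->]
⇔ ~((~p3 | p2) & (p2 -> p3)) | ~p2   [eliminate ->]
⇔ ~((~p3 | p2) & (~p2 | p3)) | ~p2   [eliminate ->]
⇔ ~(~p3 | p2) | ~(~p2 | p3) | ~p2   [De Morgan]
⇔ (~~p3 & ~p2) | ~(~p2 | p3) | ~p2   [De Morgan]
⇔ (p3 & ~p2) | ~(~p2 | p3) | ~p2   [double negation]
⇔ (p3 & ~p2) | (~~p2 & ~p3) | ~p2   [De Morgan]
⇔ (p3 & ~p2) | (p2 & ~p3) | ~p2   [double negation]
⇔ (p3 | p2 | ~p2) & (p3 | ~p3 | ~p2) & (~p2 | p2 | ~p2) & (~p2 | ~p3 | ~p2)   [distribute | over &]
⇔ ~p2 | ~p3   [simplify]

~p2 | ~p3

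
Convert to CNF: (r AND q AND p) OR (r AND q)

(r AND q AND p) OR (r AND q)
⇔ (r OR r) AND (r OR q) AND (q OR r) AND (q OR q) AND (p OR r) AND (p OR q)   — distribute OR over AND
⇔ r AND q   — simplify

r AND q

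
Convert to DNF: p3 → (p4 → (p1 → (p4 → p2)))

p3 → (p4 → (p1 → (p4 → p2)))
⇔ ¬p3 ∨ (p4 → (p1 → (p4 → p2)))
⇔ ¬p3 ∨ ¬p4 ∨ (p1 → (p4 → p2))
⇔ ¬p3 ∨ ¬p4 ∨ ¬p1 ∨ (p4 → p2)
⇔ ¬p3 ∨ ¬p4 ∨ ¬p1 ∨ ¬p4 ∨ p2
⇔ ¬p3 ∨ ¬p4 ∨ ¬p1 ∨ p2

¬p3 ∨ ¬p4 ∨ ¬p1 ∨ p2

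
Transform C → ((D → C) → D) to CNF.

¬C ∨ D

C → ((D → C) → D)
= ¬C ∨ ((D → C) → D)   (eliminate →)
= ¬C ∨ ¬(D → C) ∨ D   (eliminate →)
= ¬C ∨ ¬(¬D ∨ C) ∨ D   (eliminate →)
= ¬C ∨ (¬¬D ∧ ¬C) ∨ D   (De Morgan)
= ¬C ∨ (D ∧ ¬C) ∨ D   (double negation)
= (¬C ∨ D ∨ D) ∧ (¬C ∨ ¬C ∨ D)   (distribute ∨ over ∧)
= ¬C ∨ D   (simplify)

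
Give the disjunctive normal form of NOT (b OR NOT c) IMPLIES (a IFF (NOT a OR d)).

NOT (b OR NOT c) IMPLIES (a IFF (NOT a OR d))
≡ NOT NOT (b OR NOT c) OR (a IFF (NOT a OR d))   [eliminate IMPLIES]
≡ NOT NOT (b OR NOT c) OR ((a IMPLIES (NOT a OR d)) AND ((NOT a OR d) IMPLIES a))   [eliminate IFF]
≡ NOT NOT (b OR NOT c) OR ((NOT a OR NOT a OR d) AND ((NOT a OR d) IMPLIES a))   [eliminate IMPLIES]
≡ NOT NOT (b OR NOT c) OR ((NOT a OR NOT a OR d) AND (NOT (NOT a OR d) OR a))   [eliminate IMPLIES]
≡ b OR NOT c OR ((NOT a OR NOT a OR d) AND (NOT (NOT a OR d) OR a))   [double negation]
≡ b OR NOT c OR ((NOT a OR NOT a OR d) AND ((NOT NOT a AND NOT d) OR a))   [De Morgan]
≡ b OR NOT c OR ((NOT a OR NOT a OR d) AND ((a AND NOT d) OR a))   [double negation]
≡ b OR NOT c OR (NOT a AND a AND NOT d) OR (NOT a AND a) OR (NOT a AND a AND NOT d) OR (NOT a AND a) OR (d AND a AND NOT d) OR (d AND a)   [distribute AND over OR]
≡ b OR NOT c OR (d AND a)   [simplify]

b OR NOT c OR (d AND a)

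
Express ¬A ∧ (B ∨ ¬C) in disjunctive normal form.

¬A ∧ (B ∨ ¬C)
⇔ (¬A ∧ B) ∨ (¬A ∧ ¬C)   — distribute ∧ over ∨

(¬A ∧ B) ∨ (¬A ∧ ¬C)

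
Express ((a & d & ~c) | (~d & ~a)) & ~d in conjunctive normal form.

(d | ~a) & (~c | ~a) & ~d

((a & d & ~c) | (~d & ~a)) & ~d
⇔ (a | ~d) & (a | ~a) & (d | ~d) & (d | ~a) & (~c | ~d) & (~c | ~a) & ~d   (distribute | over &)
⇔ (d | ~a) & (~c | ~a) & ~d   (simplify)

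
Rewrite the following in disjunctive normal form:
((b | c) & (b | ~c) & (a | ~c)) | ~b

((b | c) & (b | ~c) & (a | ~c)) | ~b
≡ (b & b & a) | (b & b & ~c) | (b & ~c & a) | (b & ~c & ~c) | (c & b & a) | (c & b & ~c) | (c & ~c & a) | (c & ~c & ~c) | ~b   [distribute & over |]
≡ (b & a) | (b & ~c) | ~b   [simplify]

(b & a) | (b & ~c) | ~b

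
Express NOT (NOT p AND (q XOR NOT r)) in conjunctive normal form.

NOT (NOT p AND (q XOR NOT r))
⇔ NOT (NOT p AND (q OR NOT r) AND NOT (q AND NOT r))   [expand XOR]
⇔ NOT NOT p OR NOT (q OR NOT r) OR NOT NOT (q AND NOT r)   [De Morgan]
⇔ p OR NOT (q OR NOT r) OR NOT NOT (q AND NOT r)   [double negation]
⇔ p OR (NOT q AND NOT NOT r) OR NOT NOT (q AND NOT r)   [De Morgan]
⇔ p OR (NOT q AND r) OR NOT NOT (q AND NOT r)   [double negation]
⇔ p OR (NOT q AND r) OR (q AND NOT r)   [double negation]
⇔ (p OR NOT q OR q) AND (p OR NOT q OR NOT r) AND (p OR r OR q) AND (p OR r OR NOT r)   [distribute OR over AND]
⇔ (p OR NOT q OR NOT r) AND (p OR r OR q)   [simplify]

(p OR NOT q OR NOT r) AND (p OR r OR q)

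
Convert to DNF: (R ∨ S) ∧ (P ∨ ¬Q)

(R ∧ P) ∨ (R ∧ ¬Q) ∨ (S ∧ P) ∨ (S ∧ ¬Q)

(R ∨ S) ∧ (P ∨ ¬Q)
≡ (R ∧ P) ∨ (R ∧ ¬Q) ∨ (S ∧ P) ∨ (S ∧ ¬Q)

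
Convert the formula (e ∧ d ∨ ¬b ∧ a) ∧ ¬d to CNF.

(e ∨ ¬b) ∧ (e ∨ a) ∧ (d ∨ ¬b) ∧ (d ∨ a) ∧ ¬d

(e ∧ d ∨ ¬b ∧ a) ∧ ¬d
⇔ (e ∨ ¬b) ∧ (e ∨ a) ∧ (d ∨ ¬b) ∧ (d ∨ a) ∧ ¬d   [distribute ∨ over ∧]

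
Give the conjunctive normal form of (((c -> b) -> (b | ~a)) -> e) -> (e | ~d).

(((c -> b) -> (b | ~a)) -> e) -> (e | ~d)
≡ ~(((c -> b) -> (b | ~a)) -> e) | e | ~d   (eliminate ->)
≡ ~(~((c -> b) -> (b | ~a)) | e) | e | ~d   (eliminate ->)
≡ ~(~(~(c -> b) | b | ~a) | e) | e | ~d   (eliminate ->)
≡ ~(~(~(~c | b) | b | ~a) | e) | e | ~d   (eliminate ->)
≡ (~~(~(~c | b) | b | ~a) & ~e) | e | ~d   (De Morgan)
≡ ((~(~c | b) | b | ~a) & ~e) | e | ~d   (double negation)
≡ (((~~c & ~b) | b | ~a) & ~e) | e | ~d   (De Morgan)
≡ (((c & ~b) | b | ~a) & ~e) | e | ~d   (double negation)
≡ (c | b | ~a | e | ~d) & (~b | b | ~a | e | ~d) & (~e | e | ~d)   (distribute | over &)
≡ c | b | ~a | e | ~d   (simplify)

c | b | ~a | e | ~d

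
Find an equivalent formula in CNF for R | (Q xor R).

R | Q

R | (Q xor R)
= R | ((Q | R) & ~(Q & R))   [expand xor]
= R | ((Q | R) & (~Q | ~R))   [De Morgan]
= (R | Q | R) & (R | ~Q | ~R)   [distribute | over &]
= R | Q   [simplify]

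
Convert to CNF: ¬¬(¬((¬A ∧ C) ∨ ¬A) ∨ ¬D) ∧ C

¬¬(¬((¬A ∧ C) ∨ ¬A) ∨ ¬D) ∧ C
⇔ (¬((¬A ∧ C) ∨ ¬A) ∨ ¬D) ∧ C   [double negation]
⇔ ((¬(¬A ∧ C) ∧ ¬¬A) ∨ ¬D) ∧ C   [De Morgan]
⇔ (((¬¬A ∨ ¬C) ∧ ¬¬A) ∨ ¬D) ∧ C   [De Morgan]
⇔ (((A ∨ ¬C) ∧ ¬¬A) ∨ ¬D) ∧ C   [double negation]
⇔ (((A ∨ ¬C) ∧ A) ∨ ¬D) ∧ C   [double negation]
⇔ (A ∨ ¬C ∨ ¬D) ∧ (A ∨ ¬D) ∧ C   [distribute ∨ over ∧]
⇔ (A ∨ ¬D) ∧ C   [simplify]

(A ∨ ¬D) ∧ C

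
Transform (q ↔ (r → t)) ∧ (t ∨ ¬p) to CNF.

(¬q ∨ ¬r ∨ t) ∧ (r ∨ q) ∧ (¬t ∨ q) ∧ (t ∨ ¬p)

(q ↔ (r → t)) ∧ (t ∨ ¬p)
≡ (q → (r → t)) ∧ ((r → t) → q) ∧ (t ∨ ¬p)   — eliminate ↔
≡ (¬q ∨ (r → t)) ∧ ((r → t) → q) ∧ (t ∨ ¬p)   — eliminate →
≡ (¬q ∨ ¬r ∨ t) ∧ ((r → t) → q) ∧ (t ∨ ¬p)   — eliminate →
≡ (¬q ∨ ¬r ∨ t) ∧ (¬(r → t) ∨ q) ∧ (t ∨ ¬p)   — eliminate →
≡ (¬q ∨ ¬r ∨ t) ∧ (¬(¬r ∨ t) ∨ q) ∧ (t ∨ ¬p)   — eliminate →
≡ (¬q ∨ ¬r ∨ t) ∧ ((¬¬r ∧ ¬t) ∨ q) ∧ (t ∨ ¬p)   — De Morgan
≡ (¬q ∨ ¬r ∨ t) ∧ ((r ∧ ¬t) ∨ q) ∧ (t ∨ ¬p)   — double negation
≡ (¬q ∨ ¬r ∨ t) ∧ (r ∨ q) ∧ (¬t ∨ q) ∧ (t ∨ ¬p)   — distribute ∨ over ∧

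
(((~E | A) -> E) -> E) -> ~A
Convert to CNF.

(((~E | A) -> E) -> E) -> ~A
≡ ~(((~E | A) -> E) -> E) | ~A   (eliminate ->)
≡ ~(~((~E | A) -> E) | E) | ~A   (eliminate ->)
≡ ~(~(~(~E | A) | E) | E) | ~A   (eliminate ->)
≡ (~~(~(~E | A) | E) & ~E) | ~A   (De Morgan)
≡ ((~(~E | A) | E) & ~E) | ~A   (double negation)
≡ (((~~E & ~A) | E) & ~E) | ~A   (De Morgan)
≡ (((E & ~A) | E) & ~E) | ~A   (double negation)
≡ (E | E | ~A) & (~A | E | ~A) & (~E | ~A)   (distribute | over &)
≡ (E | ~A) & (~E | ~A)   (simplify)

(E | ~A) & (~E | ~A)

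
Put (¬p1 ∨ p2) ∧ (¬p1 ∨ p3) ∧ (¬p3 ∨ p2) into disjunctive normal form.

(¬p1 ∨ p2) ∧ (¬p1 ∨ p3) ∧ (¬p3 ∨ p2)
⇔ (¬p1 ∧ ¬p1 ∧ ¬p3) ∨ (¬p1 ∧ ¬p1 ∧ p2) ∨ (¬p1 ∧ p3 ∧ ¬p3) ∨ (¬p1 ∧ p3 ∧ p2) ∨ (p2 ∧ ¬p1 ∧ ¬p3) ∨ (p2 ∧ ¬p1 ∧ p2) ∨ (p2 ∧ p3 ∧ ¬p3) ∨ (p2 ∧ p3 ∧ p2)   [distribute ∧ over ∨]
⇔ (¬p1 ∧ ¬p3) ∨ (¬p1 ∧ p2) ∨ (p2 ∧ p3)   [simplify]

(¬p1 ∧ ¬p3) ∨ (¬p1 ∧ p2) ∨ (p2 ∧ p3)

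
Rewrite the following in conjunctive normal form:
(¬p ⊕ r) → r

(¬p ⊕ r) → r
≡ ¬(¬p ⊕ r) ∨ r   [eliminate →]
≡ ¬((¬p ∨ r) ∧ ¬(¬p ∧ r)) ∨ r   [expand ⊕]
≡ ¬(¬p ∨ r) ∨ ¬¬(¬p ∧ r) ∨ r   [De Morgan]
≡ (¬¬p ∧ ¬r) ∨ ¬¬(¬p ∧ r) ∨ r   [De Morgan]
≡ (p ∧ ¬r) ∨ ¬¬(¬p ∧ r) ∨ r   [double negation]
≡ (p ∧ ¬r) ∨ (¬p ∧ r) ∨ r   [double negation]
≡ (p ∨ ¬p ∨ r) ∧ (p ∨ r ∨ r) ∧ (¬r ∨ ¬p ∨ r) ∧ (¬r ∨ r ∨ r)   [distribute ∨ over ∧]
≡ p ∨ r   [simplify]

p ∨ r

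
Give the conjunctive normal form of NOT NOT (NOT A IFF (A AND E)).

NOT NOT (NOT A IFF (A AND E))
≡ NOT NOT ((NOT A IMPLIES (A AND E)) AND ((A AND E) IMPLIES NOT A))   — eliminate IFF
≡ NOT NOT ((NOT NOT A OR (A AND E)) AND ((A AND E) IMPLIES NOT A))   — eliminate IMPLIES
≡ NOT NOT ((NOT NOT A OR (A AND E)) AND (NOT (A AND E) OR NOT A))   — eliminate IMPLIES
≡ (NOT NOT A OR (A AND E)) AND (NOT (A AND E) OR NOT A)   — double negation
≡ (A OR (A AND E)) AND (NOT (A AND E) OR NOT A)   — double negation
≡ (A OR (A AND E)) AND (NOT A OR NOT E OR NOT A)   — De Morgan
≡ (A OR A) AND (A OR E) AND (NOT A OR NOT E OR NOT A)   — distribute OR over AND
≡ A AND (NOT A OR NOT E)   — simplify

A AND (NOT A OR NOT E)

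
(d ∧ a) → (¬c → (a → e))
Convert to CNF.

¬d ∨ ¬a ∨ c ∨ e

(d ∧ a) → (¬c → (a → e))
≡ ¬(d ∧ a) ∨ (¬c → (a → e))   [eliminate →]
≡ ¬(d ∧ a) ∨ ¬¬c ∨ (a → e)   [eliminate →]
≡ ¬(d ∧ a) ∨ ¬¬c ∨ ¬a ∨ e   [eliminate →]
≡ ¬d ∨ ¬a ∨ ¬¬c ∨ ¬a ∨ e   [De Morgan]
≡ ¬d ∨ ¬a ∨ c ∨ ¬a ∨ e   [double negation]
≡ ¬d ∨ ¬a ∨ c ∨ e   [simplify]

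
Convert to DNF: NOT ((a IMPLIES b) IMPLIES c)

(NOT a AND NOT c) OR (b AND NOT c)

NOT ((a IMPLIES b) IMPLIES c)
≡ NOT (NOT (a IMPLIES b) OR c)   — eliminate IMPLIES
≡ NOT (NOT (NOT a OR b) OR c)   — eliminate IMPLIES
≡ NOT NOT (NOT a OR b) AND NOT c   — De Morgan
≡ (NOT a OR b) AND NOT c   — double negation
≡ (NOT a AND NOT c) OR (b AND NOT c)   — distribute AND over OR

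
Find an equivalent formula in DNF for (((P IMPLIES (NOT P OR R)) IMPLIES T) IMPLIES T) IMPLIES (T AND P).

(P AND NOT R AND NOT T) OR (T AND P)

(((P IMPLIES (NOT P OR R)) IMPLIES T) IMPLIES T) IMPLIES (T AND P)
⇔ NOT (((P IMPLIES (NOT P OR R)) IMPLIES T) IMPLIES T) OR (T AND P)   [eliminate IMPLIES]
⇔ NOT (NOT ((P IMPLIES (NOT P OR R)) IMPLIES T) OR T) OR (T AND P)   [eliminate IMPLIES]
⇔ NOT (NOT (NOT (P IMPLIES (NOT P OR R)) OR T) OR T) OR (T AND P)   [eliminate IMPLIES]
⇔ NOT (NOT (NOT (NOT P OR NOT P OR R) OR T) OR T) OR (T AND P)   [eliminate IMPLIES]
⇔ (NOT NOT (NOT (NOT P OR NOT P OR R) OR T) AND NOT T) OR (T AND P)   [De Morgan]
⇔ ((NOT (NOT P OR NOT P OR R) OR T) AND NOT T) OR (T AND P)   [double negation]
⇔ (((NOT NOT P AND NOT NOT P AND NOT R) OR T) AND NOT T) OR (T AND P)   [De Morgan]
⇔ (((P AND NOT NOT P AND NOT R) OR T) AND NOT T) OR (T AND P)   [double negation]
⇔ (((P AND P AND NOT R) OR T) AND NOT T) OR (T AND P)   [double negation]
⇔ (P AND P AND NOT R AND NOT T) OR (T AND NOT T) OR (T AND P)   [distribute AND over OR]
⇔ (P AND NOT R AND NOT T) OR (T AND P)   [simplify]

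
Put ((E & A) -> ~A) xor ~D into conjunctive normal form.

(~E | ~A | ~D) & (E | D) & (A | D)

((E & A) -> ~A) xor ~D
= (((E & A) -> ~A) | ~D) & ~(((E & A) -> ~A) & ~D)   [expand xor]
= (~(E & A) | ~A | ~D) & ~(((E & A) -> ~A) & ~D)   [eliminate ->]
= (~(E & A) | ~A | ~D) & ~((~(E & A) | ~A) & ~D)   [eliminate ->]
= (~E | ~A | ~A | ~D) & ~((~(E & A) | ~A) & ~D)   [De Morgan]
= (~E | ~A | ~A | ~D) & (~(~(E & A) | ~A) | ~~D)   [De Morgan]
= (~E | ~A | ~A | ~D) & ((~~(E & A) & ~~A) | ~~D)   [De Morgan]
= (~E | ~A | ~A | ~D) & ((E & A & ~~A) | ~~D)   [double negation]
= (~E | ~A | ~A | ~D) & ((E & A & A) | ~~D)   [double negation]
= (~E | ~A | ~A | ~D) & ((E & A & A) | D)   [double negation]
= (~E | ~A | ~A | ~D) & (E | D) & (A | D) & (A | D)   [distribute | over &]
= (~E | ~A | ~D) & (E | D) & (A | D)   [simplify]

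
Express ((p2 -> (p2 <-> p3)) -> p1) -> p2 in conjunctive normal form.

~p1 | p2

((p2 -> (p2 <-> p3)) -> p1) -> p2
= ~((p2 -> (p2 <-> p3)) -> p1) | p2   (eliminate ->)
= ~(~(p2 -> (p2 <-> p3)) | p1) | p2   (eliminate ->)
= ~(~(~p2 | (p2 <-> p3)) | p1) | p2   (eliminate ->)
= ~(~(~p2 | ((p2 -> p3) & (p3 -> p2))) | p1) | p2   (eliminate <->)
= ~(~(~p2 | ((~p2 | p3) & (p3 -> p2))) | p1) | p2   (eliminate ->)
= ~(~(~p2 | ((~p2 | p3) & (~p3 | p2))) | p1) | p2   (eliminate ->)
= (~~(~p2 | ((~p2 | p3) & (~p3 | p2))) & ~p1) | p2   (De Morgan)
= ((~p2 | ((~p2 | p3) & (~p3 | p2))) & ~p1) | p2   (double negation)
= (~p2 | ~p2 | p3 | p2) & (~p2 | ~p3 | p2 | p2) & (~p1 | p2)   (distribute | over &)
= ~p1 | p2   (simplify)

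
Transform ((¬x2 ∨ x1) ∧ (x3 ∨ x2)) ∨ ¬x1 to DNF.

((¬x2 ∨ x1) ∧ (x3 ∨ x2)) ∨ ¬x1
≡ (¬x2 ∧ x3) ∨ (¬x2 ∧ x2) ∨ (x1 ∧ x3) ∨ (x1 ∧ x2) ∨ ¬x1   (distribute ∧ over ∨)
≡ (¬x2 ∧ x3) ∨ (x1 ∧ x3) ∨ (x1 ∧ x2) ∨ ¬x1   (simplify)

(¬x2 ∧ x3) ∨ (x1 ∧ x3) ∨ (x1 ∧ x2) ∨ ¬x1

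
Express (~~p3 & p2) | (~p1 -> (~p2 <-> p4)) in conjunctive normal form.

(p3 | p1 | ~p4 | ~p2) & (p2 | p1 | p4)

(~~p3 & p2) | (~p1 -> (~p2 <-> p4))
≡ (~~p3 & p2) | ~~p1 | (~p2 <-> p4)   [eliminate ->]
≡ (~~p3 & p2) | ~~p1 | ((~p2 -> p4) & (p4 -> ~p2))   [eliminate <->]
≡ (~~p3 & p2) | ~~p1 | ((~~p2 | p4) & (p4 -> ~p2))   [eliminate ->]
≡ (~~p3 & p2) | ~~p1 | ((~~p2 | p4) & (~p4 | ~p2))   [eliminate ->]
≡ (p3 & p2) | ~~p1 | ((~~p2 | p4) & (~p4 | ~p2))   [double negation]
≡ (p3 & p2) | p1 | ((~~p2 | p4) & (~p4 | ~p2))   [double negation]
≡ (p3 & p2) | p1 | ((p2 | p4) & (~p4 | ~p2))   [double negation]
≡ (p3 | p1 | p2 | p4) & (p3 | p1 | ~p4 | ~p2) & (p2 | p1 | p2 | p4) & (p2 | p1 | ~p4 | ~p2)   [distribute | over &]
≡ (p3 | p1 | ~p4 | ~p2) & (p2 | p1 | p4)   [simplify]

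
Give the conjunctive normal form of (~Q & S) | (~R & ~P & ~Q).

~Q & (S | ~R) & (S | ~P)

(~Q & S) | (~R & ~P & ~Q)
≡ (~Q | ~R) & (~Q | ~P) & (~Q | ~Q) & (S | ~R) & (S | ~P) & (S | ~Q)   [distribute | over &]
≡ ~Q & (S | ~R) & (S | ~P)   [simplify]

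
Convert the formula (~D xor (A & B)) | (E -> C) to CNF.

(~D xor (A & B)) | (E -> C)
≡ ((~D | (A & B)) & ~(~D & A & B)) | (E -> C)   [expand xor]
≡ ((~D | (A & B)) & ~(~D & A & B)) | ~E | C   [eliminate ->]
≡ ((~D | (A & B)) & (~~D | ~A | ~B)) | ~E | C   [De Morgan]
≡ ((~D | (A & B)) & (D | ~A | ~B)) | ~E | C   [double negation]
≡ (~D | A | ~E | C) & (~D | B | ~E | C) & (D | ~A | ~B | ~E | C)   [distribute | over &]

(~D | A | ~E | C) & (~D | B | ~E | C) & (D | ~A | ~B | ~E | C)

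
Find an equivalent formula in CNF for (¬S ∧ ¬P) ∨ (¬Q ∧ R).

(¬S ∨ ¬Q) ∧ (¬S ∨ R) ∧ (¬P ∨ ¬Q) ∧ (¬P ∨ R)

(¬S ∧ ¬P) ∨ (¬Q ∧ R)
⇔ (¬S ∨ ¬Q) ∧ (¬S ∨ R) ∧ (¬P ∨ ¬Q) ∧ (¬P ∨ R)   (distribute ∨ over ∧)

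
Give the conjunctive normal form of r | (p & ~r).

r | (p & ~r)
≡ (r | p) & (r | ~r)   [distribute | over &]
≡ r | p   [simplify]

r | p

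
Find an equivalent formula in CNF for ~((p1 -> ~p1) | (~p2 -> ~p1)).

p1 & ~p2

~((p1 -> ~p1) | (~p2 -> ~p1))
⇔ ~(~p1 | ~p1 | (~p2 -> ~p1))   [eliminate ->]
⇔ ~(~p1 | ~p1 | ~~p2 | ~p1)   [eliminate ->]
⇔ ~~p1 & ~~p1 & ~~~p2 & ~~p1   [De Morgan]
⇔ p1 & ~~p1 & ~~~p2 & ~~p1   [double negation]
⇔ p1 & p1 & ~~~p2 & ~~p1   [double negation]
⇔ p1 & p1 & ~p2 & ~~p1   [double negation]
⇔ p1 & p1 & ~p2 & p1   [double negation]
⇔ p1 & ~p2   [simplify]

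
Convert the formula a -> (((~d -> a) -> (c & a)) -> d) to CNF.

~a | ~c | d

a -> (((~d -> a) -> (c & a)) -> d)
≡ ~a | (((~d -> a) -> (c & a)) -> d)   — eliminate ->
≡ ~a | ~((~d -> a) -> (c & a)) | d   — eliminate ->
≡ ~a | ~(~(~d -> a) | (c & a)) | d   — eliminate ->
≡ ~a | ~(~(~~d | a) | (c & a)) | d   — eliminate ->
≡ ~a | (~~(~~d | a) & ~(c & a)) | d   — De Morgan
≡ ~a | ((~~d | a) & ~(c & a)) | d   — double negation
≡ ~a | ((d | a) & ~(c & a)) | d   — double negation
≡ ~a | ((d | a) & (~c | ~a)) | d   — De Morgan
≡ (~a | d | a | d) & (~a | ~c | ~a | d)   — distribute | over &
≡ ~a | ~c | d   — simplify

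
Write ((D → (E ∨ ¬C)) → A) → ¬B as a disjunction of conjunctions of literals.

((D → (E ∨ ¬C)) → A) → ¬B
≡ ¬((D → (E ∨ ¬C)) → A) ∨ ¬B   [eliminate →]
≡ ¬(¬(D → (E ∨ ¬C)) ∨ A) ∨ ¬B   [eliminate →]
≡ ¬(¬(¬D ∨ E ∨ ¬C) ∨ A) ∨ ¬B   [eliminate →]
≡ (¬¬(¬D ∨ E ∨ ¬C) ∧ ¬A) ∨ ¬B   [De Morgan]
≡ ((¬D ∨ E ∨ ¬C) ∧ ¬A) ∨ ¬B   [double negation]
≡ (¬D ∧ ¬A) ∨ (E ∧ ¬A) ∨ (¬C ∧ ¬A) ∨ ¬B   [distribute ∧ over ∨]

(¬D ∧ ¬A) ∨ (E ∧ ¬A) ∨ (¬C ∧ ¬A) ∨ ¬B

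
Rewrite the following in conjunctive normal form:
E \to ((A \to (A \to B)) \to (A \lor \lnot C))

E \to ((A \to (A \to B)) \to (A \lor \lnot C))
≡ \lnot E \lor ((A \to (A \to B)) \to (A \lor \lnot C))   [eliminate \to]
≡ \lnot E \lor \lnot (A \to (A \to B)) \lor A \lor \lnot C   [eliminate \to]
≡ \lnot E \lor \lnot (\lnot A \lor (A \to B)) \lor A \lor \lnot C   [eliminate \to]
≡ \lnot E \lor \lnot (\lnot A \lor \lnot A \lor B) \lor A \lor \lnot C   [eliminate \to]
≡ \lnot E \lor (\lnot \lnot A \land \lnot \lnot A \land \lnot B) \lor A \lor \lnot C   [De Morgan]
≡ \lnot E \lor (A \land \lnot \lnot A \land \lnot B) \lor A \lor \lnot C   [double negation]
≡ \lnot E \lor (A \land A \land \lnot B) \lor A \lor \lnot C   [double negation]
≡ (\lnot E \lor A \lor A \lor \lnot C) \land (\lnot E \lor A \lor A \lor \lnot C) \land (\lnot E \lor \lnot B \lor A \lor \lnot C)   [distribute \lor over \land]
≡ \lnot E \lor A \lor \lnot C   [simplify]

\lnot E \lor A \lor \lnot C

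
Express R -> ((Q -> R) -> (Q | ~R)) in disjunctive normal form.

~R | Q

R -> ((Q -> R) -> (Q | ~R))
≡ ~R | ((Q -> R) -> (Q | ~R))   [eliminate ->]
≡ ~R | ~(Q -> R) | Q | ~R   [eliminate ->]
≡ ~R | ~(~Q | R) | Q | ~R   [eliminate ->]
≡ ~R | (~~Q & ~R) | Q | ~R   [De Morgan]
≡ ~R | (Q & ~R) | Q | ~R   [double negation]
≡ ~R | Q   [simplify]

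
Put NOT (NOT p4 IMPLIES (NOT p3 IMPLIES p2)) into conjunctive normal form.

NOT p4 AND NOT p3 AND NOT p2

NOT (NOT p4 IMPLIES (NOT p3 IMPLIES p2))
⇔ NOT (NOT NOT p4 OR (NOT p3 IMPLIES p2))   (eliminate IMPLIES)
⇔ NOT (NOT NOT p4 OR NOT NOT p3 OR p2)   (eliminate IMPLIES)
⇔ NOT NOT NOT p4 AND NOT NOT NOT p3 AND NOT p2   (De Morgan)
⇔ NOT p4 AND NOT NOT NOT p3 AND NOT p2   (double negation)
⇔ NOT p4 AND NOT p3 AND NOT p2   (double negation)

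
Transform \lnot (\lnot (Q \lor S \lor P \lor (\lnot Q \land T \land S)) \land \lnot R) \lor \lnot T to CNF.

Q \lor S \lor P \lor R \lor \lnot T

\lnot (\lnot (Q \lor S \lor P \lor (\lnot Q \land T \land S)) \land \lnot R) \lor \lnot T
≡ \lnot \lnot (Q \lor S \lor P \lor (\lnot Q \land T \land S)) \lor \lnot \lnot R \lor \lnot T   [De Morgan]
≡ Q \lor S \lor P \lor (\lnot Q \land T \land S) \lor \lnot \lnot R \lor \lnot T   [double negation]
≡ Q \lor S \lor P \lor (\lnot Q \land T \land S) \lor R \lor \lnot T   [double negation]
≡ (Q \lor S \lor P \lor \lnot Q \lor R \lor \lnot T) \land (Q \lor S \lor P \lor T \lor R \lor \lnot T) \land (Q \lor S \lor P \lor S \lor R \lor \lnot T)   [distribute \lor over \land]
≡ Q \lor S \lor P \lor R \lor \lnot T   [simplify]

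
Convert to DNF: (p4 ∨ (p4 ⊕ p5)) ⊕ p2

p4 ∧ ¬p2 ∨ ¬p4 ∧ p5 ∧ ¬p2 ∨ ¬p4 ∧ ¬p5 ∧ p2

(p4 ∨ (p4 ⊕ p5)) ⊕ p2
⇔ (p4 ∨ (p4 ⊕ p5)) ∧ ¬p2 ∨ ¬(p4 ∨ (p4 ⊕ p5)) ∧ p2   — expand ⊕
⇔ (p4 ∨ p4 ∧ ¬p5 ∨ ¬p4 ∧ p5) ∧ ¬p2 ∨ ¬(p4 ∨ (p4 ⊕ p5)) ∧ p2   — expand ⊕
⇔ (p4 ∨ p4 ∧ ¬p5 ∨ ¬p4 ∧ p5) ∧ ¬p2 ∨ ¬(p4 ∨ p4 ∧ ¬p5 ∨ ¬p4 ∧ p5) ∧ p2   — expand ⊕
⇔ (p4 ∨ p4 ∧ ¬p5 ∨ ¬p4 ∧ p5) ∧ ¬p2 ∨ ¬p4 ∧ ¬(p4 ∧ ¬p5) ∧ ¬(¬p4 ∧ p5) ∧ p2   — De Morgan
⇔ (p4 ∨ p4 ∧ ¬p5 ∨ ¬p4 ∧ p5) ∧ ¬p2 ∨ ¬p4 ∧ (¬p4 ∨ ¬¬p5) ∧ ¬(¬p4 ∧ p5) ∧ p2   — De Morgan
⇔ (p4 ∨ p4 ∧ ¬p5 ∨ ¬p4 ∧ p5) ∧ ¬p2 ∨ ¬p4 ∧ (¬p4 ∨ p5) ∧ ¬(¬p4 ∧ p5) ∧ p2   — double negation
⇔ (p4 ∨ p4 ∧ ¬p5 ∨ ¬p4 ∧ p5) ∧ ¬p2 ∨ ¬p4 ∧ (¬p4 ∨ p5) ∧ (¬¬p4 ∨ ¬p5) ∧ p2   — De Morgan
⇔ (p4 ∨ p4 ∧ ¬p5 ∨ ¬p4 ∧ p5) ∧ ¬p2 ∨ ¬p4 ∧ (¬p4 ∨ p5) ∧ (p4 ∨ ¬p5) ∧ p2   — double negation
⇔ p4 ∧ ¬p2 ∨ p4 ∧ ¬p5 ∧ ¬p2 ∨ ¬p4 ∧ p5 ∧ ¬p2 ∨ ¬p4 ∧ ¬p4 ∧ p4 ∧ p2 ∨ ¬p4 ∧ ¬p4 ∧ ¬p5 ∧ p2 ∨ ¬p4 ∧ p5 ∧ p4 ∧ p2 ∨ ¬p4 ∧ p5 ∧ ¬p5 ∧ p2   — distribute ∧ over ∨
⇔ p4 ∧ ¬p2 ∨ ¬p4 ∧ p5 ∧ ¬p2 ∨ ¬p4 ∧ ¬p5 ∧ p2   — simplify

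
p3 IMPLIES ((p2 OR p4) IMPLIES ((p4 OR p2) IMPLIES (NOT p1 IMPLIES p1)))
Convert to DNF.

p3 IMPLIES ((p2 OR p4) IMPLIES ((p4 OR p2) IMPLIES (NOT p1 IMPLIES p1)))
≡ NOT p3 OR ((p2 OR p4) IMPLIES ((p4 OR p2) IMPLIES (NOT p1 IMPLIES p1)))   — eliminate IMPLIES
≡ NOT p3 OR NOT (p2 OR p4) OR ((p4 OR p2) IMPLIES (NOT p1 IMPLIES p1))   — eliminate IMPLIES
≡ NOT p3 OR NOT (p2 OR p4) OR NOT (p4 OR p2) OR (NOT p1 IMPLIES p1)   — eliminate IMPLIES
≡ NOT p3 OR NOT (p2 OR p4) OR NOT (p4 OR p2) OR NOT NOT p1 OR p1   — eliminate IMPLIES
≡ NOT p3 OR (NOT p2 AND NOT p4) OR NOT (p4 OR p2) OR NOT NOT p1 OR p1   — De Morgan
≡ NOT p3 OR (NOT p2 AND NOT p4) OR (NOT p4 AND NOT p2) OR NOT NOT p1 OR p1   — De Morgan
≡ NOT p3 OR (NOT p2 AND NOT p4) OR (NOT p4 AND NOT p2) OR p1 OR p1   — double negation
≡ NOT p3 OR (NOT p2 AND NOT p4) OR p1   — simplify

NOT p3 OR (NOT p2 AND NOT p4) OR p1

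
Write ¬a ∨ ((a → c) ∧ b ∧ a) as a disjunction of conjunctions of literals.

¬a ∨ ((a → c) ∧ b ∧ a)
⇔ ¬a ∨ ((¬a ∨ c) ∧ b ∧ a)   (eliminate →)
⇔ ¬a ∨ (¬a ∧ b ∧ a) ∨ (c ∧ b ∧ a)   (distribute ∧ over ∨)
⇔ ¬a ∨ (c ∧ b ∧ a)   (simplify)

¬a ∨ (c ∧ b ∧ a)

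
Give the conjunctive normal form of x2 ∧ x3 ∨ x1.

(x2 ∨ x1) ∧ (x3 ∨ x1)

x2 ∧ x3 ∨ x1
⇔ (x2 ∨ x1) ∧ (x3 ∨ x1)   [distribute ∨ over ∧]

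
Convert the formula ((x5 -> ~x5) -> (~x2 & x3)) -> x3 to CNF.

((x5 -> ~x5) -> (~x2 & x3)) -> x3
≡ ~((x5 -> ~x5) -> (~x2 & x3)) | x3   (eliminate ->)
≡ ~(~(x5 -> ~x5) | (~x2 & x3)) | x3   (eliminate ->)
≡ ~(~(~x5 | ~x5) | (~x2 & x3)) | x3   (eliminate ->)
≡ (~~(~x5 | ~x5) & ~(~x2 & x3)) | x3   (De Morgan)
≡ ((~x5 | ~x5) & ~(~x2 & x3)) | x3   (double negation)
≡ ((~x5 | ~x5) & (~~x2 | ~x3)) | x3   (De Morgan)
≡ ((~x5 | ~x5) & (x2 | ~x3)) | x3   (double negation)
≡ (~x5 | ~x5 | x3) & (x2 | ~x3 | x3)   (distribute | over &)
≡ ~x5 | x3   (simplify)

~x5 | x3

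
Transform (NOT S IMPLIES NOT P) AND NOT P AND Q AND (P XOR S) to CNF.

NOT P AND Q AND (P OR S)

(NOT S IMPLIES NOT P) AND NOT P AND Q AND (P XOR S)
= (NOT NOT S OR NOT P) AND NOT P AND Q AND (P XOR S)
= (NOT NOT S OR NOT P) AND NOT P AND Q AND (P OR S) AND NOT (P AND S)
= (S OR NOT P) AND NOT P AND Q AND (P OR S) AND NOT (P AND S)
= (S OR NOT P) AND NOT P AND Q AND (P OR S) AND (NOT P OR NOT S)
= NOT P AND Q AND (P OR S)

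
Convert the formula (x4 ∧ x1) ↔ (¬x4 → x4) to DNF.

(x4 ∧ x1) ↔ (¬x4 → x4)
= ((x4 ∧ x1) → (¬x4 → x4)) ∧ ((¬x4 → x4) → (x4 ∧ x1))   [eliminate ↔]
= (¬(x4 ∧ x1) ∨ (¬x4 → x4)) ∧ ((¬x4 → x4) → (x4 ∧ x1))   [eliminate →]
= (¬(x4 ∧ x1) ∨ ¬¬x4 ∨ x4) ∧ ((¬x4 → x4) → (x4 ∧ x1))   [eliminate →]
= (¬(x4 ∧ x1) ∨ ¬¬x4 ∨ x4) ∧ (¬(¬x4 → x4) ∨ (x4 ∧ x1))   [eliminate →]
= (¬(x4 ∧ x1) ∨ ¬¬x4 ∨ x4) ∧ (¬(¬¬x4 ∨ x4) ∨ (x4 ∧ x1))   [eliminate →]
= (¬x4 ∨ ¬x1 ∨ ¬¬x4 ∨ x4) ∧ (¬(¬¬x4 ∨ x4) ∨ (x4 ∧ x1))   [De Morgan]
= (¬x4 ∨ ¬x1 ∨ x4 ∨ x4) ∧ (¬(¬¬x4 ∨ x4) ∨ (x4 ∧ x1))   [double negation]
= (¬x4 ∨ ¬x1 ∨ x4 ∨ x4) ∧ ((¬¬¬x4 ∧ ¬x4) ∨ (x4 ∧ x1))   [De Morgan]
= (¬x4 ∨ ¬x1 ∨ x4 ∨ x4) ∧ ((¬x4 ∧ ¬x4) ∨ (x4 ∧ x1))   [double negation]
= (¬x4 ∧ ¬x4 ∧ ¬x4) ∨ (¬x4 ∧ x4 ∧ x1) ∨ (¬x1 ∧ ¬x4 ∧ ¬x4) ∨ (¬x1 ∧ x4 ∧ x1) ∨ (x4 ∧ ¬x4 ∧ ¬x4) ∨ (x4 ∧ x4 ∧ x1) ∨ (x4 ∧ ¬x4 ∧ ¬x4) ∨ (x4 ∧ x4 ∧ x1)   [distribute ∧ over ∨]
= ¬x4 ∨ (x4 ∧ x1)   [simplify]

¬x4 ∨ (x4 ∧ x1)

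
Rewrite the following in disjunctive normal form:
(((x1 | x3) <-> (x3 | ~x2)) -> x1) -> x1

(((x1 | x3) <-> (x3 | ~x2)) -> x1) -> x1
≡ ~(((x1 | x3) <-> (x3 | ~x2)) -> x1) | x1   [eliminate ->]
≡ ~(~((x1 | x3) <-> (x3 | ~x2)) | x1) | x1   [eliminate ->]
≡ ~(~(((x1 | x3) -> (x3 | ~x2)) & ((x3 | ~x2) -> (x1 | x3))) | x1) | x1   [eliminate <->]
≡ ~(~((~(x1 | x3) | x3 | ~x2) & ((x3 | ~x2) -> (x1 | x3))) | x1) | x1   [eliminate ->]
≡ ~(~((~(x1 | x3) | x3 | ~x2) & (~(x3 | ~x2) | x1 | x3)) | x1) | x1   [eliminate ->]
≡ (~~((~(x1 | x3) | x3 | ~x2) & (~(x3 | ~x2) | x1 | x3)) & ~x1) | x1   [De Morgan]
≡ ((~(x1 | x3) | x3 | ~x2) & (~(x3 | ~x2) | x1 | x3) & ~x1) | x1   [double negation]
≡ (((~x1 & ~x3) | x3 | ~x2) & (~(x3 | ~x2) | x1 | x3) & ~x1) | x1   [De Morgan]
≡ (((~x1 & ~x3) | x3 | ~x2) & ((~x3 & ~~x2) | x1 | x3) & ~x1) | x1   [De Morgan]
≡ (((~x1 & ~x3) | x3 | ~x2) & ((~x3 & x2) | x1 | x3) & ~x1) | x1   [double negation]
≡ (~x1 & ~x3 & ~x3 & x2 & ~x1) | (~x1 & ~x3 & x1 & ~x1) | (~x1 & ~x3 & x3 & ~x1) | (x3 & ~x3 & x2 & ~x1) | (x3 & x1 & ~x1) | (x3 & x3 & ~x1) | (~x2 & ~x3 & x2 & ~x1) | (~x2 & x1 & ~x1) | (~x2 & x3 & ~x1) | x1   [distribute & over |]
≡ (~x1 & ~x3 & x2) | (x3 & ~x1) | x1   [simplify]

(~x1 & ~x3 & x2) | (x3 & ~x1) | x1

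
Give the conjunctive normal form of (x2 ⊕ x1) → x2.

¬x1 ∨ x2

(x2 ⊕ x1) → x2
≡ ¬(x2 ⊕ x1) ∨ x2
≡ ¬((x2 ∨ x1) ∧ ¬(x2 ∧ x1)) ∨ x2
≡ ¬(x2 ∨ x1) ∨ ¬¬(x2 ∧ x1) ∨ x2
≡ (¬x2 ∧ ¬x1) ∨ ¬¬(x2 ∧ x1) ∨ x2
≡ (¬x2 ∧ ¬x1) ∨ (x2 ∧ x1) ∨ x2
≡ (¬x2 ∨ x2 ∨ x2) ∧ (¬x2 ∨ x1 ∨ x2) ∧ (¬x1 ∨ x2 ∨ x2) ∧ (¬x1 ∨ x1 ∨ x2)
≡ ¬x1 ∨ x2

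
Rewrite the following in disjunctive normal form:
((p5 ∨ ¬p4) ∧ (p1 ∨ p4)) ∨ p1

(p5 ∧ p4) ∨ p1

((p5 ∨ ¬p4) ∧ (p1 ∨ p4)) ∨ p1
⇔ (p5 ∧ p1) ∨ (p5 ∧ p4) ∨ (¬p4 ∧ p1) ∨ (¬p4 ∧ p4) ∨ p1   [distribute ∧ over ∨]
⇔ (p5 ∧ p4) ∨ p1   [simplify]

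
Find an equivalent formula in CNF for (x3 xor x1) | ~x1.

(x3 xor x1) | ~x1
≡ ((x3 | x1) & ~(x3 & x1)) | ~x1
≡ ((x3 | x1) & (~x3 | ~x1)) | ~x1
≡ (x3 | x1 | ~x1) & (~x3 | ~x1 | ~x1)
≡ ~x3 | ~x1

~x3 | ~x1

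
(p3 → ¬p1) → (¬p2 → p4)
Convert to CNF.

(p3 ∨ p2 ∨ p4) ∧ (p1 ∨ p2 ∨ p4)

(p3 → ¬p1) → (¬p2 → p4)
⇔ ¬(p3 → ¬p1) ∨ (¬p2 → p4)   [eliminate →]
⇔ ¬(¬p3 ∨ ¬p1) ∨ (¬p2 → p4)   [eliminate →]
⇔ ¬(¬p3 ∨ ¬p1) ∨ ¬¬p2 ∨ p4   [eliminate →]
⇔ ¬¬p3 ∧ ¬¬p1 ∨ ¬¬p2 ∨ p4   [De Morgan]
⇔ p3 ∧ ¬¬p1 ∨ ¬¬p2 ∨ p4   [double negation]
⇔ p3 ∧ p1 ∨ ¬¬p2 ∨ p4   [double negation]
⇔ p3 ∧ p1 ∨ p2 ∨ p4   [double negation]
⇔ (p3 ∨ p2 ∨ p4) ∧ (p1 ∨ p2 ∨ p4)   [distribute ∨ over ∧]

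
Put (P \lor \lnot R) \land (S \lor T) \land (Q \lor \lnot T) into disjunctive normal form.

(P \land S \land Q) \lor (P \land S \land \lnot T) \lor (P \land T \land Q) \lor (\lnot R \land S \land Q) \lor (\lnot R \land S \land \lnot T) \lor (\lnot R \land T \land Q)

(P \lor \lnot R) \land (S \lor T) \land (Q \lor \lnot T)
≡ (P \land S \land Q) \lor (P \land S \land \lnot T) \lor (P \land T \land Q) \lor (P \land T \land \lnot T) \lor (\lnot R \land S \land Q) \lor (\lnot R \land S \land \lnot T) \lor (\lnot R \land T \land Q) \lor (\lnot R \land T \land \lnot T)   [distribute \land over \lor]
≡ (P \land S \land Q) \lor (P \land S \land \lnot T) \lor (P \land T \land Q) \lor (\lnot R \land S \land Q) \lor (\lnot R \land S \land \lnot T) \lor (\lnot R \land T \land Q)   [simplify]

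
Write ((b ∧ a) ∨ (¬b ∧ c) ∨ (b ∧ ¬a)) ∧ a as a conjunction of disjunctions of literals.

((b ∧ a) ∨ (¬b ∧ c) ∨ (b ∧ ¬a)) ∧ a
≡ (b ∨ ¬b ∨ b) ∧ (b ∨ ¬b ∨ ¬a) ∧ (b ∨ c ∨ b) ∧ (b ∨ c ∨ ¬a) ∧ (a ∨ ¬b ∨ b) ∧ (a ∨ ¬b ∨ ¬a) ∧ (a ∨ c ∨ b) ∧ (a ∨ c ∨ ¬a) ∧ a   [distribute ∨ over ∧]
≡ (b ∨ c) ∧ a   [simplify]

(b ∨ c) ∧ a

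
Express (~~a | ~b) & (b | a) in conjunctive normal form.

(~~a | ~b) & (b | a)
= (a | ~b) & (b | a)   — double negation

(a | ~b) & (b | a)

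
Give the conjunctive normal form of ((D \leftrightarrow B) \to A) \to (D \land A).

((D \leftrightarrow B) \to A) \to (D \land A)
≡ \lnot ((D \leftrightarrow B) \to A) \lor (D \land A)   [eliminate \to]
≡ \lnot (\lnot (D \leftrightarrow B) \lor A) \lor (D \land A)   [eliminate \to]
≡ \lnot (\lnot ((D \to B) \land (B \to D)) \lor A) \lor (D \land A)   [eliminate \leftrightarrow]
≡ \lnot (\lnot ((\lnot D \lor B) \land (B \to D)) \lor A) \lor (D \land A)   [eliminate \to]
≡ \lnot (\lnot ((\lnot D \lor B) \land (\lnot B \lor D)) \lor A) \lor (D \land A)   [eliminate \to]
≡ (\lnot \lnot ((\lnot D \lor B) \land (\lnot B \lor D)) \land \lnot A) \lor (D \land A)   [De Morgan]
≡ ((\lnot D \lor B) \land (\lnot B \lor D) \land \lnot A) \lor (D \land A)   [double negation]
≡ (\lnot D \lor B \lor D) \land (\lnot D \lor B \lor A) \land (\lnot B \lor D \lor D) \land (\lnot B \lor D \lor A) \land (\lnot A \lor D) \land (\lnot A \lor A)   [distribute \lor over \land]
≡ (\lnot D \lor B \lor A) \land (\lnot B \lor D) \land (\lnot A \lor D)   [simplify]

(\lnot D \lor B \lor A) \land (\lnot B \lor D) \land (\lnot A \lor D)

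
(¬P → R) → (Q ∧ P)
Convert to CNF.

(¬P → R) → (Q ∧ P)
≡ ¬(¬P → R) ∨ (Q ∧ P)   [eliminate →]
≡ ¬(¬¬P ∨ R) ∨ (Q ∧ P)   [eliminate →]
≡ (¬¬¬P ∧ ¬R) ∨ (Q ∧ P)   [De Morgan]
≡ (¬P ∧ ¬R) ∨ (Q ∧ P)   [double negation]
≡ (¬P ∨ Q) ∧ (¬P ∨ P) ∧ (¬R ∨ Q) ∧ (¬R ∨ P)   [distribute ∨ over ∧]
≡ (¬P ∨ Q) ∧ (¬R ∨ Q) ∧ (¬R ∨ P)   [simplify]

(¬P ∨ Q) ∧ (¬R ∨ Q) ∧ (¬R ∨ P)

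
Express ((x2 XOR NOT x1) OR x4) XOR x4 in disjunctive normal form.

(x2 AND x1 AND NOT x4) OR (NOT x2 AND NOT x1 AND NOT x4)

((x2 XOR NOT x1) OR x4) XOR x4
≡ (((x2 XOR NOT x1) OR x4) AND NOT x4) OR (NOT ((x2 XOR NOT x1) OR x4) AND x4)   [expand XOR]
≡ (((x2 AND NOT NOT x1) OR (NOT x2 AND NOT x1) OR x4) AND NOT x4) OR (NOT ((x2 XOR NOT x1) OR x4) AND x4)   [expand XOR]
≡ (((x2 AND NOT NOT x1) OR (NOT x2 AND NOT x1) OR x4) AND NOT x4) OR (NOT ((x2 AND NOT NOT x1) OR (NOT x2 AND NOT x1) OR x4) AND x4)   [expand XOR]
≡ (((x2 AND x1) OR (NOT x2 AND NOT x1) OR x4) AND NOT x4) OR (NOT ((x2 AND NOT NOT x1) OR (NOT x2 AND NOT x1) OR x4) AND x4)   [double negation]
≡ (((x2 AND x1) OR (NOT x2 AND NOT x1) OR x4) AND NOT x4) OR (NOT (x2 AND NOT NOT x1) AND NOT (NOT x2 AND NOT x1) AND NOT x4 AND x4)   [De Morgan]
≡ (((x2 AND x1) OR (NOT x2 AND NOT x1) OR x4) AND NOT x4) OR ((NOT x2 OR NOT NOT NOT x1) AND NOT (NOT x2 AND NOT x1) AND NOT x4 AND x4)   [De Morgan]
≡ (((x2 AND x1) OR (NOT x2 AND NOT x1) OR x4) AND NOT x4) OR ((NOT x2 OR NOT x1) AND NOT (NOT x2 AND NOT x1) AND NOT x4 AND x4)   [double negation]
≡ (((x2 AND x1) OR (NOT x2 AND NOT x1) OR x4) AND NOT x4) OR ((NOT x2 OR NOT x1) AND (NOT NOT x2 OR NOT NOT x1) AND NOT x4 AND x4)   [De Morgan]
≡ (((x2 AND x1) OR (NOT x2 AND NOT x1) OR x4) AND NOT x4) OR ((NOT x2 OR NOT x1) AND (x2 OR NOT NOT x1) AND NOT x4 AND x4)   [double negation]
≡ (((x2 AND x1) OR (NOT x2 AND NOT x1) OR x4) AND NOT x4) OR ((NOT x2 OR NOT x1) AND (x2 OR x1) AND NOT x4 AND x4)   [double negation]
≡ (x2 AND x1 AND NOT x4) OR (NOT x2 AND NOT x1 AND NOT x4) OR (x4 AND NOT x4) OR (NOT x2 AND x2 AND NOT x4 AND x4) OR (NOT x2 AND x1 AND NOT x4 AND x4) OR (NOT x1 AND x2 AND NOT x4 AND x4) OR (NOT x1 AND x1 AND NOT x4 AND x4)   [distribute AND over OR]
≡ (x2 AND x1 AND NOT x4) OR (NOT x2 AND NOT x1 AND NOT x4)   [simplify]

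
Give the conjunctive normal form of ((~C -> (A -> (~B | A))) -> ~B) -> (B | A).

B | A

((~C -> (A -> (~B | A))) -> ~B) -> (B | A)
= ~((~C -> (A -> (~B | A))) -> ~B) | B | A   [eliminate ->]
= ~(~(~C -> (A -> (~B | A))) | ~B) | B | A   [eliminate ->]
= ~(~(~~C | (A -> (~B | A))) | ~B) | B | A   [eliminate ->]
= ~(~(~~C | ~A | ~B | A) | ~B) | B | A   [eliminate ->]
= (~~(~~C | ~A | ~B | A) & ~~B) | B | A   [De Morgan]
= ((~~C | ~A | ~B | A) & ~~B) | B | A   [double negation]
= ((C | ~A | ~B | A) & ~~B) | B | A   [double negation]
= ((C | ~A | ~B | A) & B) | B | A   [double negation]
= (C | ~A | ~B | A | B | A) & (B | B | A)   [distribute | over &]
= B | A   [simplify]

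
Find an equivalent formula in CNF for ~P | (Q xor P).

~P | (Q xor P)
⇔ ~P | ((Q | P) & ~(Q & P))   [expand xor]
⇔ ~P | ((Q | P) & (~Q | ~P))   [De Morgan]
⇔ (~P | Q | P) & (~P | ~Q | ~P)   [distribute | over &]
⇔ ~P | ~Q   [simplify]

~P | ~Q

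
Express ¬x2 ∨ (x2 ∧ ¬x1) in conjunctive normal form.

¬x2 ∨ (x2 ∧ ¬x1)
= (¬x2 ∨ x2) ∧ (¬x2 ∨ ¬x1)   [distribute ∨ over ∧]
= ¬x2 ∨ ¬x1   [simplify]

¬x2 ∨ ¬x1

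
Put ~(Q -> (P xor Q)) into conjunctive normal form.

Q & (~Q | P)

~(Q -> (P xor Q))
≡ ~(~Q | (P xor Q))   [eliminate ->]
≡ ~(~Q | ((P | Q) & ~(P & Q)))   [expand xor]
≡ ~~Q & ~((P | Q) & ~(P & Q))   [De Morgan]
≡ Q & ~((P | Q) & ~(P & Q))   [double negation]
≡ Q & (~(P | Q) | ~~(P & Q))   [De Morgan]
≡ Q & ((~P & ~Q) | ~~(P & Q))   [De Morgan]
≡ Q & ((~P & ~Q) | (P & Q))   [double negation]
≡ Q & (~P | P) & (~P | Q) & (~Q | P) & (~Q | Q)   [distribute | over &]
≡ Q & (~Q | P)   [simplify]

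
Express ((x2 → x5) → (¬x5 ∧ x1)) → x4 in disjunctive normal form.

(¬x2 ∧ ¬x1) ∨ x5 ∨ x4

((x2 → x5) → (¬x5 ∧ x1)) → x4
= ¬((x2 → x5) → (¬x5 ∧ x1)) ∨ x4   [eliminate →]
= ¬(¬(x2 → x5) ∨ (¬x5 ∧ x1)) ∨ x4   [eliminate →]
= ¬(¬(¬x2 ∨ x5) ∨ (¬x5 ∧ x1)) ∨ x4   [eliminate →]
= (¬¬(¬x2 ∨ x5) ∧ ¬(¬x5 ∧ x1)) ∨ x4   [De Morgan]
= ((¬x2 ∨ x5) ∧ ¬(¬x5 ∧ x1)) ∨ x4   [double negation]
= ((¬x2 ∨ x5) ∧ (¬¬x5 ∨ ¬x1)) ∨ x4   [De Morgan]
= ((¬x2 ∨ x5) ∧ (x5 ∨ ¬x1)) ∨ x4   [double negation]
= (¬x2 ∧ x5) ∨ (¬x2 ∧ ¬x1) ∨ (x5 ∧ x5) ∨ (x5 ∧ ¬x1) ∨ x4   [distribute ∧ over ∨]
= (¬x2 ∧ ¬x1) ∨ x5 ∨ x4   [simplify]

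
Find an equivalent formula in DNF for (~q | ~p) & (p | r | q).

(~q | ~p) & (p | r | q)
⇔ (~q & p) | (~q & r) | (~q & q) | (~p & p) | (~p & r) | (~p & q)
⇔ (~q & p) | (~q & r) | (~p & r) | (~p & q)

(~q & p) | (~q & r) | (~p & r) | (~p & q)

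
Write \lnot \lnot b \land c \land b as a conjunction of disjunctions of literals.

b \land c

\lnot \lnot b \land c \land b
⇔ b \land c \land b   [double negation]
⇔ b \land c   [simplify]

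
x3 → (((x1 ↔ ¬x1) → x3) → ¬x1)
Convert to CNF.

x3 → (((x1 ↔ ¬x1) → x3) → ¬x1)
≡ ¬x3 ∨ (((x1 ↔ ¬x1) → x3) → ¬x1)
≡ ¬x3 ∨ ¬((x1 ↔ ¬x1) → x3) ∨ ¬x1
≡ ¬x3 ∨ ¬(¬(x1 ↔ ¬x1) ∨ x3) ∨ ¬x1
≡ ¬x3 ∨ ¬(¬((x1 → ¬x1) ∧ (¬x1 → x1)) ∨ x3) ∨ ¬x1
≡ ¬x3 ∨ ¬(¬((¬x1 ∨ ¬x1) ∧ (¬x1 → x1)) ∨ x3) ∨ ¬x1
≡ ¬x3 ∨ ¬(¬((¬x1 ∨ ¬x1) ∧ (¬¬x1 ∨ x1)) ∨ x3) ∨ ¬x1
≡ ¬x3 ∨ (¬¬((¬x1 ∨ ¬x1) ∧ (¬¬x1 ∨ x1)) ∧ ¬x3) ∨ ¬x1
≡ ¬x3 ∨ ((¬x1 ∨ ¬x1) ∧ (¬¬x1 ∨ x1) ∧ ¬x3) ∨ ¬x1
≡ ¬x3 ∨ ((¬x1 ∨ ¬x1) ∧ (x1 ∨ x1) ∧ ¬x3) ∨ ¬x1
≡ (¬x3 ∨ ¬x1 ∨ ¬x1 ∨ ¬x1) ∧ (¬x3 ∨ x1 ∨ x1 ∨ ¬x1) ∧ (¬x3 ∨ ¬x3 ∨ ¬x1)
≡ ¬x3 ∨ ¬x1

¬x3 ∨ ¬x1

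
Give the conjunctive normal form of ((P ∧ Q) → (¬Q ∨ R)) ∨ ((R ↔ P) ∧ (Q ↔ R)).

((P ∧ Q) → (¬Q ∨ R)) ∨ ((R ↔ P) ∧ (Q ↔ R))
≡ ¬(P ∧ Q) ∨ ¬Q ∨ R ∨ ((R ↔ P) ∧ (Q ↔ R))   (eliminate →)
≡ ¬(P ∧ Q) ∨ ¬Q ∨ R ∨ ((R → P) ∧ (P → R) ∧ (Q ↔ R))   (eliminate ↔)
≡ ¬(P ∧ Q) ∨ ¬Q ∨ R ∨ ((¬R ∨ P) ∧ (P → R) ∧ (Q ↔ R))   (eliminate →)
≡ ¬(P ∧ Q) ∨ ¬Q ∨ R ∨ ((¬R ∨ P) ∧ (¬P ∨ R) ∧ (Q ↔ R))   (eliminate →)
≡ ¬(P ∧ Q) ∨ ¬Q ∨ R ∨ ((¬R ∨ P) ∧ (¬P ∨ R) ∧ (Q → R) ∧ (R → Q))   (eliminate ↔)
≡ ¬(P ∧ Q) ∨ ¬Q ∨ R ∨ ((¬R ∨ P) ∧ (¬P ∨ R) ∧ (¬Q ∨ R) ∧ (R → Q))   (eliminate →)
≡ ¬(P ∧ Q) ∨ ¬Q ∨ R ∨ ((¬R ∨ P) ∧ (¬P ∨ R) ∧ (¬Q ∨ R) ∧ (¬R ∨ Q))   (eliminate →)
≡ ¬P ∨ ¬Q ∨ ¬Q ∨ R ∨ ((¬R ∨ P) ∧ (¬P ∨ R) ∧ (¬Q ∨ R) ∧ (¬R ∨ Q))   (De Morgan)
≡ (¬P ∨ ¬Q ∨ ¬Q ∨ R ∨ ¬R ∨ P) ∧ (¬P ∨ ¬Q ∨ ¬Q ∨ R ∨ ¬P ∨ R) ∧ (¬P ∨ ¬Q ∨ ¬Q ∨ R ∨ ¬Q ∨ R) ∧ (¬P ∨ ¬Q ∨ ¬Q ∨ R ∨ ¬R ∨ Q)   (distribute ∨ over ∧)
≡ ¬P ∨ ¬Q ∨ R   (simplify)

¬P ∨ ¬Q ∨ R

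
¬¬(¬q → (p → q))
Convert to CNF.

¬¬(¬q → (p → q))
≡ ¬¬(¬¬q ∨ (p → q))   — eliminate →
≡ ¬¬(¬¬q ∨ ¬p ∨ q)   — eliminate →
≡ ¬¬q ∨ ¬p ∨ q   — double negation
≡ q ∨ ¬p ∨ q   — double negation
≡ q ∨ ¬p   — simplify

q ∨ ¬p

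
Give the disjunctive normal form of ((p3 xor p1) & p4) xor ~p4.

((p3 xor p1) & p4) xor ~p4
= ((p3 xor p1) & p4 & ~~p4) | (~((p3 xor p1) & p4) & ~p4)   — expand xor
= (((p3 & ~p1) | (~p3 & p1)) & p4 & ~~p4) | (~((p3 xor p1) & p4) & ~p4)   — expand xor
= (((p3 & ~p1) | (~p3 & p1)) & p4 & ~~p4) | (~(((p3 & ~p1) | (~p3 & p1)) & p4) & ~p4)   — expand xor
= (((p3 & ~p1) | (~p3 & p1)) & p4 & p4) | (~(((p3 & ~p1) | (~p3 & p1)) & p4) & ~p4)   — double negation
= (((p3 & ~p1) | (~p3 & p1)) & p4 & p4) | ((~((p3 & ~p1) | (~p3 & p1)) | ~p4) & ~p4)   — De Morgan
= (((p3 & ~p1) | (~p3 & p1)) & p4 & p4) | (((~(p3 & ~p1) & ~(~p3 & p1)) | ~p4) & ~p4)   — De Morgan
= (((p3 & ~p1) | (~p3 & p1)) & p4 & p4) | ((((~p3 | ~~p1) & ~(~p3 & p1)) | ~p4) & ~p4)   — De Morgan
= (((p3 & ~p1) | (~p3 & p1)) & p4 & p4) | ((((~p3 | p1) & ~(~p3 & p1)) | ~p4) & ~p4)   — double negation
= (((p3 & ~p1) | (~p3 & p1)) & p4 & p4) | ((((~p3 | p1) & (~~p3 | ~p1)) | ~p4) & ~p4)   — De Morgan
= (((p3 & ~p1) | (~p3 & p1)) & p4 & p4) | ((((~p3 | p1) & (p3 | ~p1)) | ~p4) & ~p4)   — double negation
= (p3 & ~p1 & p4 & p4) | (~p3 & p1 & p4 & p4) | (~p3 & p3 & ~p4) | (~p3 & ~p1 & ~p4) | (p1 & p3 & ~p4) | (p1 & ~p1 & ~p4) | (~p4 & ~p4)   — distribute & over |
= (p3 & ~p1 & p4) | (~p3 & p1 & p4) | ~p4   — simplify

(p3 & ~p1 & p4) | (~p3 & p1 & p4) | ~p4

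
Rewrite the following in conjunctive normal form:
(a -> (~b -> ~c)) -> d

(a | d) & (~b | d) & (c | d)

(a -> (~b -> ~c)) -> d
⇔ ~(a -> (~b -> ~c)) | d   (eliminate ->)
⇔ ~(~a | (~b -> ~c)) | d   (eliminate ->)
⇔ ~(~a | ~~b | ~c) | d   (eliminate ->)
⇔ (~~a & ~~~b & ~~c) | d   (De Morgan)
⇔ (a & ~~~b & ~~c) | d   (double negation)
⇔ (a & ~b & ~~c) | d   (double negation)
⇔ (a & ~b & c) | d   (double negation)
⇔ (a | d) & (~b | d) & (c | d)   (distribute | over &)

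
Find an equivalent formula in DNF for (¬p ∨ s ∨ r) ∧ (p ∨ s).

(¬p ∨ s ∨ r) ∧ (p ∨ s)
≡ (¬p ∧ p) ∨ (¬p ∧ s) ∨ (s ∧ p) ∨ (s ∧ s) ∨ (r ∧ p) ∨ (r ∧ s)   [distribute ∧ over ∨]
≡ s ∨ (r ∧ p)   [simplify]

s ∨ (r ∧ p)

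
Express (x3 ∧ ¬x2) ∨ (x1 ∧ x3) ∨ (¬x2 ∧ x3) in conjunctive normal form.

x3 ∧ (¬x2 ∨ x1)

(x3 ∧ ¬x2) ∨ (x1 ∧ x3) ∨ (¬x2 ∧ x3)
≡ (x3 ∨ x1 ∨ ¬x2) ∧ (x3 ∨ x1 ∨ x3) ∧ (x3 ∨ x3 ∨ ¬x2) ∧ (x3 ∨ x3 ∨ x3) ∧ (¬x2 ∨ x1 ∨ ¬x2) ∧ (¬x2 ∨ x1 ∨ x3) ∧ (¬x2 ∨ x3 ∨ ¬x2) ∧ (¬x2 ∨ x3 ∨ x3)   [distribute ∨ over ∧]
≡ x3 ∧ (¬x2 ∨ x1)   [simplify]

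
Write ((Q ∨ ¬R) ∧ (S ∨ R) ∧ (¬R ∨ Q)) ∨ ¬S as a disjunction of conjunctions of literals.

(Q ∧ S) ∨ (Q ∧ R) ∨ (¬R ∧ S) ∨ ¬S

((Q ∨ ¬R) ∧ (S ∨ R) ∧ (¬R ∨ Q)) ∨ ¬S
≡ (Q ∧ S ∧ ¬R) ∨ (Q ∧ S ∧ Q) ∨ (Q ∧ R ∧ ¬R) ∨ (Q ∧ R ∧ Q) ∨ (¬R ∧ S ∧ ¬R) ∨ (¬R ∧ S ∧ Q) ∨ (¬R ∧ R ∧ ¬R) ∨ (¬R ∧ R ∧ Q) ∨ ¬S   (distribute ∧ over ∨)
≡ (Q ∧ S) ∨ (Q ∧ R) ∨ (¬R ∧ S) ∨ ¬S   (simplify)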